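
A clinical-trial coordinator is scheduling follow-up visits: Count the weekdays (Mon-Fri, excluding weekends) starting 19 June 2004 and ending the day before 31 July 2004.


Start: 2004-06-19 (Saturday)
End (exclusive): 2004-07-31 (Saturday)
Total calendar days: 42
Full weeks: 42 // 7 = 6 -> 30 weekdays
Remaining 0 days starting on Saturday:
Total business days: 30 + 0 = 30

30


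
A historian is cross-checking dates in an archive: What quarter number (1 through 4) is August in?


Month: August (month 8)
Q1: January-March (months 1-3)
Q2: April-June (months 4-6)
Q3: July-September (months 7-9)
Q4: October-December (months 10-12)
Month 8 falls in Q3

3


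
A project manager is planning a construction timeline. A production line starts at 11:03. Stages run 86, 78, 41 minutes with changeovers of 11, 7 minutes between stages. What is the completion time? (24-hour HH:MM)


Start: 11:03 = 663 min from midnight
  after task 1 (86 min): 12:29
  after break (11 min): 12:40
  after task 2 (78 min): 13:58
  after break (7 min): 14:05
  after task 3 (41 min): 14:46
Total elapsed: 223 minutes
End time: 14:46

14:46


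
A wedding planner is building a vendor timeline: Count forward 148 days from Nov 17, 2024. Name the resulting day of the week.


Start: 2024-11-17 (Sunday)
Step 1 - find target date: add 148 days
  2024-11-17 + 148 days = 2025-04-14
Step 2 - day of week:
  148 mod 7 = 1
  Sunday + 1 days -> Monday
Result: Monday (2025-04-14)

Monday


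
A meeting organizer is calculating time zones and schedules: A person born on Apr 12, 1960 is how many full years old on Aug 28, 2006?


Birth: 1960-04-12
Reference: 2006-08-28
Year difference: 2006 - 1960 = 46
Has birthday (04-12) occurred by 08-28? Yes
Age in full years: 46

46


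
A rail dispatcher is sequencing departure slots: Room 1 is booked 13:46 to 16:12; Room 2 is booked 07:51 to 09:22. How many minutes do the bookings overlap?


Interval A: [826, 972] minutes from midnight
Interval B: [471, 562] minutes from midnight
Overlap start = max(826, 471) = 826
Overlap end = min(972, 562) = 562
End <= start, so the intervals do not overlap: 0 minutes

0


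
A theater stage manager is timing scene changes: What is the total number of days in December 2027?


Month: December
Year: 2027
December is a 31-day month
Total: 31 days

31


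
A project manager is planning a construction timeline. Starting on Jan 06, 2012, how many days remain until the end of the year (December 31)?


Start: January 06, 2012
End: December 31, 2012
Days left in January: 25
February: 29
March: 31
April: 30
May: 31
... plus remaining months
Sum of remaining months: 335
Total: 25 + 335 = 360

360


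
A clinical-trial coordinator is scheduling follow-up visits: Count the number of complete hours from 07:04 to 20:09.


Start: 07:04
End: 20:09
Hour difference: 20 - 7 = 13 hours
Minute difference: 9 - 4 = 5 minutes
Total minutes: 785
Complete hours: 785 / 60 = 13 (remainder 5)

13


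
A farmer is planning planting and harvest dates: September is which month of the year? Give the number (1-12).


Calendar month order:
8. August
9. September <--
10. October
September is month number 9

9


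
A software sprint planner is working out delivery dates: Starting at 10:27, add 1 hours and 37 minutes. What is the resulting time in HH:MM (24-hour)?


Start time: 10:27
Adding: 1 hours 37 minutes
Minutes: 27 + 37 = 64
Minute overflow: 64 >= 60, so carry 1 hour, minutes = 4
Hours: 10 + 1 + 1 = 12
Result: 12:04

12:04


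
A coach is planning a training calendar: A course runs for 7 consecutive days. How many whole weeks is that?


Total days: 7
Days per week: 7
Division: 7 / 7 = 1 remainder 0
Complete weeks: 1
Remaining days: 0

1


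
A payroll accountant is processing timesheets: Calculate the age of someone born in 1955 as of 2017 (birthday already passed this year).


Birth year: 1955
Current year: 2017
Age = current year - birth year
Age = 2017 - 1955 = 62

62


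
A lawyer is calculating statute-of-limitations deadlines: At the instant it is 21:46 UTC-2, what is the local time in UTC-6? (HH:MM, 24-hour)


Local time: 21:46 at UTC-2 (offset -2h)
Target zone: UTC-6 (offset -6h)
Difference: -6 - (-2) = -4 hours
Calculation: 21 + (-4) = 17
Result: 17:46

17:46


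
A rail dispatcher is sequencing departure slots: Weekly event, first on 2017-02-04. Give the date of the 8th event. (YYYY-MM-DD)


First occurrence: 2017-02-04 (occurrence 1)
Each occurrence is 7 days after the previous.
Occurrence 8 is 7 weeks after the first.
7 weeks = 49 days
2017-02-04 + 49 days = 2017-03-25

2017-03-25


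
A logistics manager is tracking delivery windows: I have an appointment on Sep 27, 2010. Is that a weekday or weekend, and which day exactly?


Date: 2010-09-27
January 1, 2010 is a Friday
Day of year: 270
Offset from Jan 1: 269 days
269 mod 7 = 3
Result: Monday

Monday


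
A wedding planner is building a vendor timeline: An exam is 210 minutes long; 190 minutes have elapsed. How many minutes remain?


Total budget: 210 minutes
Time used: 190 minutes
Remaining: 210 - 190 = 20 minutes
Percent used: 90.5%
Percent remaining: 9.5%

20


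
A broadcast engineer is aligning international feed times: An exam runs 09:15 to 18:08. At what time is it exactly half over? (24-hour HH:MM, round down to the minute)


Start time: 09:15 = 555 minutes from midnight
End time: 18:08 = 1088 minutes from midnight
Sum: 555 + 1088 = 1643
Midpoint: 1643 / 2 = 821 minutes
Convert: 821 / 60 = 13 hours, 41 minutes
Result: 13:41

13:41


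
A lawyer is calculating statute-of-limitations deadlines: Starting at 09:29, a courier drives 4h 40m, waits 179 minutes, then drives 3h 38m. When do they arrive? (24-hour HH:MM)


Depart: 09:29
Leg 1: +280 min -> 14:09
Layover: +179 min -> 17:08
Leg 2: +218 min -> 20:46
Total travel: 677 minutes = 11h 17m
Arrival: 20:46

20:46


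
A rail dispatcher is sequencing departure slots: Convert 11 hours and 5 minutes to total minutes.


Hours: 11
Minutes: 5
Convert hours to minutes: 11 x 60 = 660
Add remaining minutes: 660 + 5 = 665

665


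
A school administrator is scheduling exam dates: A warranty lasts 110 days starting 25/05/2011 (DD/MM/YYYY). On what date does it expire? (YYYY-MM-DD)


Start: 2011-05-25
Adding 110 days
Days remaining in May: 6
After May: 104 days still to add
June 2011: 30 days, 74 remaining
July 2011: 31 days, 43 remaining
August 2011: 31 days, 12 remaining
September 2011 has 30 days, need 12
Result: 2011-09-12

2011-09-12


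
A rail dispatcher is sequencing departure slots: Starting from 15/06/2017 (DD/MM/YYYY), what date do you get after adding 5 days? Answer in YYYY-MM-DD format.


Start: 2017-06-15
Adding 5 days
Days remaining in June: 15
Result: 2017-06-20

2017-06-20


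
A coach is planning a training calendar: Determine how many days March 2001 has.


Month: March
Year: 2001
March is a 31-day month
Total: 31 days

31


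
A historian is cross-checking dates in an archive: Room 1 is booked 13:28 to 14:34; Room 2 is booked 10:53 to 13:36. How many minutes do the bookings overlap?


Interval A: [808, 874] minutes from midnight
Interval B: [653, 816] minutes from midnight
Overlap start = max(808, 653) = 808
Overlap end = min(874, 816) = 816
Overlap = 816 - 808 = 8 minutes

8


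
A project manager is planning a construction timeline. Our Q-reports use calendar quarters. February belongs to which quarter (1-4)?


Month: February (month 2)
Q1: January-March (months 1-3)
Q2: April-June (months 4-6)
Q3: July-September (months 7-9)
Q4: October-December (months 10-12)
Month 2 falls in Q1

1


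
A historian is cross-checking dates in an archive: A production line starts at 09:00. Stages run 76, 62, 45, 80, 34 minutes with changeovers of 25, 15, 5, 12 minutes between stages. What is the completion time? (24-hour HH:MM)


Start: 09:00 = 540 min from midnight
  after task 1 (76 min): 10:16
  after break (25 min): 10:41
  after task 2 (62 min): 11:43
  after break (15 min): 11:58
  after task 3 (45 min): 12:43
  after break (5 min): 12:48
  after task 4 (80 min): 14:08
  after break (12 min): 14:20
  after task 5 (34 min): 14:54
Total elapsed: 354 minutes
End time: 14:54

14:54


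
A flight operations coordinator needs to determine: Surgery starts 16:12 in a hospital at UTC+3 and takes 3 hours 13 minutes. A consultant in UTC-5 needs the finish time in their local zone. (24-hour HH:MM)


Start: 16:12 in UTC+3
Step 1 - add duration:
  minutes: 12 + 13 = 25
  hours: 16 + 3 + 0 = 19
  end in UTC+3: 19:25
Step 2 - convert UTC+3 -> UTC-5:
  offset difference: -5 - (3) = -8 hours
  19 + (-8) = 11 -> mod 24 = 11
Result: 11:25 in UTC-5

11:25


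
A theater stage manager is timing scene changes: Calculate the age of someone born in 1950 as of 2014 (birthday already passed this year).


Birth year: 1950
Current year: 2014
Age = current year - birth year
Age = 2014 - 1950 = 64

64


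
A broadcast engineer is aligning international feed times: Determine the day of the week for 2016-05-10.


Date: 2016-05-10
January 1, 2016 is a Friday
Day of year: 131
Offset from Jan 1: 130 days
130 mod 7 = 4
Result: Tuesday

Tuesday


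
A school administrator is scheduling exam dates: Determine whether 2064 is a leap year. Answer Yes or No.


Year: 2064
Divisible by 4? 2064 / 4 = 516.0 -> Yes
Divisible by 100? 2064 / 100 = 20.64 -> No
Divisible by 4 but not 100, so it IS a leap year

Yes


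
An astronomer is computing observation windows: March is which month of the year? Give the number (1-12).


Calendar month order:
2. February
3. March <--
4. April
March is month number 3

3


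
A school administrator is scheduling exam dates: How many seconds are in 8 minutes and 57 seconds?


Minutes: 8
Extra seconds: 57
Seconds per minute: 60
Minutes to seconds: 8 x 60 = 480
Total: 480 + 57 = 537

537


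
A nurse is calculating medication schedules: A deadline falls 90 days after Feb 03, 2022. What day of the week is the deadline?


Start: 2022-02-03 (Thursday)
Step 1 - find target date: add 90 days
  2022-02-03 + 90 days = 2022-05-04
Step 2 - day of week:
  90 mod 7 = 6
  Thursday + 6 days -> Wednesday
Result: Wednesday (2022-05-04)

Wednesday


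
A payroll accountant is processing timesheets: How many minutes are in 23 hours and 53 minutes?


Hours: 23
Extra minutes: 53
Minutes per hour: 60
Hours to minutes: 23 x 60 = 1380
Total: 1380 + 53 = 1433

1433


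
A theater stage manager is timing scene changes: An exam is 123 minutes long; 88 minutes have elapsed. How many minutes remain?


Total budget: 123 minutes
Time used: 88 minutes
Remaining: 123 - 88 = 35 minutes
Percent used: 71.5%
Percent remaining: 28.5%

35


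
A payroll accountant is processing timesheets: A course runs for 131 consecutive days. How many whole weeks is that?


Total days: 131
Days per week: 7
Division: 131 / 7 = 18 remainder 5
Complete weeks: 18
Remaining days: 5

18


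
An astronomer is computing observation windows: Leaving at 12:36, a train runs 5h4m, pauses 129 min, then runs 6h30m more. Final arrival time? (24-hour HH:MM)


Depart: 12:36
Leg 1: +304 min -> 17:40
Layover: +129 min -> 19:49
Leg 2: +390 min -> 02:19
Total travel: 823 minutes = 13h 43m
Arrival: 02:19

02:19


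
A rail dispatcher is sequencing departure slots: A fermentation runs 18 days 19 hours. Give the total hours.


Days: 18
Extra hours: 19
Hours per day: 24
Days to hours: 18 x 24 = 432
Total: 432 + 19 = 451

451


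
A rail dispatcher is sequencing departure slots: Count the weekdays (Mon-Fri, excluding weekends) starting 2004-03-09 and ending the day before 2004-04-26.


Start: 2004-03-09 (Tuesday)
End (exclusive): 2004-04-26 (Monday)
Total calendar days: 48
Full weeks: 48 // 7 = 6 -> 30 weekdays
Remaining 6 days starting on Tuesday:
  Tue(w), Wed(w), Thu(w), Fri(w), Sat(-), Sun(-) -> 4 weekdays
Total business days: 30 + 4 = 34

34


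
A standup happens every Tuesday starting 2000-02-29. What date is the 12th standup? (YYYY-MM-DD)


First occurrence: 2000-02-29 (occurrence 1)
Each occurrence is 7 days after the previous.
Occurrence 12 is 11 weeks after the first.
11 weeks = 77 days
2000-02-29 + 77 days = 2000-05-16

2000-05-16


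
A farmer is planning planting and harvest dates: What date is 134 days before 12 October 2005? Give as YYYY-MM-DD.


Start: 2005-10-12
Subtracting 134 days
Days already passed in October: 12
After going back through October: 122 more days to subtract
September 2005: 30 days, 92 remaining
August 2005: 31 days, 61 remaining
July 2005: 31 days, 30 remaining
June 2005 has 30 days, need 30
Result: 2005-05-31

2005-05-31


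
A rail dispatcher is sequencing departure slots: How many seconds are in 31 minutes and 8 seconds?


Minutes: 31
Seconds: 8
Convert minutes to seconds: 31 x 60 = 1860
Add remaining seconds: 1860 + 8 = 1868

1868


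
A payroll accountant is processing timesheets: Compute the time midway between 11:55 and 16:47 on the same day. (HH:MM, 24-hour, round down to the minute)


Start time: 11:55 = 715 minutes from midnight
End time: 16:47 = 1007 minutes from midnight
Sum: 715 + 1007 = 1722
Midpoint: 1722 / 2 = 861 minutes
Convert: 861 / 60 = 14 hours, 21 minutes
Result: 14:21

14:21


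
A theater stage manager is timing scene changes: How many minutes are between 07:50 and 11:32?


Start time: 07:50 = 470 minutes from midnight
End time: 11:32 = 692 minutes from midnight
Difference: 692 - 470 = 222 minutes
That is 3 hours and 42 minutes

222


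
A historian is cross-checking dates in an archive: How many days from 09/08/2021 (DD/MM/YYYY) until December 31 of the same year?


Start: August 09, 2021
End: December 31, 2021
Days left in August: 22
September: 30
October: 31
November: 30
December: 31
Sum of remaining months: 122
Total: 22 + 122 = 144

144


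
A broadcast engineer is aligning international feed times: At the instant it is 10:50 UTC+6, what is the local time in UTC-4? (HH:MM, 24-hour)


Local time: 10:50 at UTC+6 (offset 6h)
Target zone: UTC-4 (offset -4h)
Difference: -4 - (6) = -10 hours
Calculation: 10 + (-10) = 0
Result: 00:50

00:50


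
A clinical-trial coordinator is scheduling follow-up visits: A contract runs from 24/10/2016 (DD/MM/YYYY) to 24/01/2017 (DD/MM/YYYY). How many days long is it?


Start date: 2016-10-24
End date: 2017-01-24
Oct 2016: +8 days
Nov 2016: +30 days
Dec 2016: +31 days
Jan 2017: +23 days
Total: 92 days

92


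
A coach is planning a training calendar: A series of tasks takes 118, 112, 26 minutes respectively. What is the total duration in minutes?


Durations: 118, 112, 26
Running sum: 118
+ 112 = 230
+ 26 = 256
Total duration: 256 minutes
That is 4 hours and 16 minutes

256


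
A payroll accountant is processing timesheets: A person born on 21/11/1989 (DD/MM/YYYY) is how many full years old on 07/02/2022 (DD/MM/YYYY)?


Birth: 1989-11-21
Reference: 2022-02-07
Year difference: 2022 - 1989 = 33
Has birthday (11-21) occurred by 02-07? No
Birthday not yet reached this year -> subtract 1
Age in full years: 32

32


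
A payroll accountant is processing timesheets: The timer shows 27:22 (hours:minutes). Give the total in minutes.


Hours: 27
Minutes: 22
Convert hours to minutes: 27 x 60 = 1620
Add remaining minutes: 1620 + 22 = 1642

1642


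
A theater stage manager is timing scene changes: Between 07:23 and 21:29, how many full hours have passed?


Start: 07:23
End: 21:29
Hour difference: 21 - 7 = 14 hours
Minute difference: 29 - 23 = 6 minutes
Total minutes: 846
Complete hours: 846 / 60 = 14 (remainder 6)

14


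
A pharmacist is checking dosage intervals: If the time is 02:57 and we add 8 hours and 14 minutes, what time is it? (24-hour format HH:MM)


Start time: 02:57
Adding: 8 hours 14 minutes
Minutes: 57 + 14 = 71
Minute overflow: 71 >= 60, so carry 1 hour, minutes = 11
Hours: 2 + 8 + 1 = 11
Result: 11:11

11:11


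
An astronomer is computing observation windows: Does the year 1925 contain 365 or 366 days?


Year: 1925
Check leap year rules:
Divisible by 4? No
1925 is not a leap year
Days: 365

365


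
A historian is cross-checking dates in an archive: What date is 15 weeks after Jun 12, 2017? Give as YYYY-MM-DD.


Start: 2017-06-12
Weeks to add: 15
Convert to days: 15 x 7 = 105 days
Add 105 days to 2017-06-12
Result: 2017-09-25

2017-09-25


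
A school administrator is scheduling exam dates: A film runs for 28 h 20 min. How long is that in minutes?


Hours: 28
Minutes: 20
Convert hours to minutes: 28 x 60 = 1680
Add remaining minutes: 1680 + 20 = 1700

1700


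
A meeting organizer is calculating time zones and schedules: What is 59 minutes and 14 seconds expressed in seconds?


Minutes: 59
Extra seconds: 14
Seconds per minute: 60
Minutes to seconds: 59 x 60 = 3540
Total: 3540 + 14 = 3554

3554


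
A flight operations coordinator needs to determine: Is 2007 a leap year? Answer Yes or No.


Year: 2007
Divisible by 4? 2007 / 4 = 501.75 -> No
Not divisible by 4, so NOT a leap year

No


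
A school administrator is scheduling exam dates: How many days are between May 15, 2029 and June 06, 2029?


Start date: 2029-05-15
End date: 2029-06-06
May 2029: +17 days
Jun 2029: +5 days
Total: 22 days

22


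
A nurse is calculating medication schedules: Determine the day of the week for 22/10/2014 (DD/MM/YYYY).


Date: 2014-10-22
January 1, 2014 is a Wednesday
Day of year: 295
Offset from Jan 1: 294 days
294 mod 7 = 0
Result: Wednesday

Wednesday


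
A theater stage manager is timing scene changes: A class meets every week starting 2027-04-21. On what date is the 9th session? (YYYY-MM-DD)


First occurrence: 2027-04-21 (occurrence 1)
Each occurrence is 7 days after the previous.
Occurrence 9 is 8 weeks after the first.
8 weeks = 56 days
2027-04-21 + 56 days = 2027-06-16

2027-06-16


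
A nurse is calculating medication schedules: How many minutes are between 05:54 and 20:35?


Start time: 05:54 = 354 minutes from midnight
End time: 20:35 = 1235 minutes from midnight
Difference: 1235 - 354 = 881 minutes
That is 14 hours and 41 minutes

881


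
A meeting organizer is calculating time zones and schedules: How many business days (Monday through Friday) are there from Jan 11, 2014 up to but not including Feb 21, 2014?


Start: 2014-01-11 (Saturday)
End (exclusive): 2014-02-21 (Friday)
Total calendar days: 41
Full weeks: 41 // 7 = 5 -> 25 weekdays
Remaining 6 days starting on Saturday:
  Sat(-), Sun(-), Mon(w), Tue(w), Wed(w), Thu(w) -> 4 weekdays
Total business days: 25 + 4 = 29

29


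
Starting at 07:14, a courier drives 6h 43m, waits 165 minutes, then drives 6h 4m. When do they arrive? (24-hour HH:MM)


Depart: 07:14
Leg 1: +403 min -> 13:57
Layover: +165 min -> 16:42
Leg 2: +364 min -> 22:46
Total travel: 932 minutes = 15h 32m
Arrival: 22:46

22:46


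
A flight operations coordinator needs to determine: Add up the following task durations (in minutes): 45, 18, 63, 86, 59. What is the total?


Durations: 45, 18, 63, 86, 59
Running sum: 45
+ 18 = 63
+ 63 = 126
+ 86 = 212
+ 59 = 271
Total duration: 271 minutes
That is 4 hours and 31 minutes

271


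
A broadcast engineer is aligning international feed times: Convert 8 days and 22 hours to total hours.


Days: 8
Extra hours: 22
Hours per day: 24
Days to hours: 8 x 24 = 192
Total: 192 + 22 = 214

214


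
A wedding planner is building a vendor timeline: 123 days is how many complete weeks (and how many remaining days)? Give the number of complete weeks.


Total days: 123
Days per week: 7
Division: 123 / 7 = 17 remainder 4
Complete weeks: 17
Remaining days: 4

17


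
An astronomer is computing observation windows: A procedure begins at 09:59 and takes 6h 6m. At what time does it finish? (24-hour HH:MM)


Start time: 09:59
Adding: 6 hours 6 minutes
Minutes: 59 + 6 = 65
Minute overflow: 65 >= 60, so carry 1 hour, minutes = 5
Hours: 9 + 6 + 1 = 16
Result: 16:05

16:05


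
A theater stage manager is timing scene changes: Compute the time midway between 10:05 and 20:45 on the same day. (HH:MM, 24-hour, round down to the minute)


Start time: 10:05 = 605 minutes from midnight
End time: 20:45 = 1245 minutes from midnight
Sum: 605 + 1245 = 1850
Midpoint: 1850 / 2 = 925 minutes
Convert: 925 / 60 = 15 hours, 25 minutes
Result: 15:25

15:25


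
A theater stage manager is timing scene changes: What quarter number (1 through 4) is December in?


Month: December (month 12)
Q1: January-March (months 1-3)
Q2: April-June (months 4-6)
Q3: July-September (months 7-9)
Q4: October-December (months 10-12)
Month 12 falls in Q4

4


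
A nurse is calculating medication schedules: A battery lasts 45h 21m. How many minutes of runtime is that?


Hours: 45
Extra minutes: 21
Minutes per hour: 60
Hours to minutes: 45 x 60 = 2700
Total: 2700 + 21 = 2721

2721


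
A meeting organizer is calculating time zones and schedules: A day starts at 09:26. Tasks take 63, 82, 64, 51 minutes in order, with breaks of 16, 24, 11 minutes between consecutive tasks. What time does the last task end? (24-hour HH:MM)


Start: 09:26 = 566 min from midnight
  after task 1 (63 min): 10:29
  after break (16 min): 10:45
  after task 2 (82 min): 12:07
  after break (24 min): 12:31
  after task 3 (64 min): 13:35
  after break (11 min): 13:46
  after task 4 (51 min): 14:37
Total elapsed: 311 minutes
End time: 14:37

14:37


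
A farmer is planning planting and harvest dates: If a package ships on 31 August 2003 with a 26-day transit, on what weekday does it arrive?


Start: 2003-08-31 (Sunday)
Step 1 - find target date: add 26 days
  2003-08-31 + 26 days = 2003-09-26
Step 2 - day of week:
  26 mod 7 = 5
  Sunday + 5 days -> Friday
Result: Friday (2003-09-26)

Friday


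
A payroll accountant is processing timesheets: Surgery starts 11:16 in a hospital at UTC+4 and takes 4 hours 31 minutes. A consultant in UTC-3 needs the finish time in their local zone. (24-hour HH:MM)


Start: 11:16 in UTC+4
Step 1 - add duration:
  minutes: 16 + 31 = 47
  hours: 11 + 4 + 0 = 15
  end in UTC+4: 15:47
Step 2 - convert UTC+4 -> UTC-3:
  offset difference: -3 - (4) = -7 hours
  15 + (-7) = 8 -> mod 24 = 8
Result: 08:47 in UTC-3

08:47


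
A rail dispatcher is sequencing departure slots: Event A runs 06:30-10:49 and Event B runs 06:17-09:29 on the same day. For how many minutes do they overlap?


Interval A: [390, 649] minutes from midnight
Interval B: [377, 569] minutes from midnight
Overlap start = max(390, 377) = 390
Overlap end = min(649, 569) = 569
Overlap = 569 - 390 = 179 minutes

179


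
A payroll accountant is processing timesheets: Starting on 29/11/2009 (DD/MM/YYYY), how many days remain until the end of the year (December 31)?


Start: November 29, 2009
End: December 31, 2009
Days left in November: 1
December: 31
Sum of remaining months: 31
Total: 1 + 31 = 32

32


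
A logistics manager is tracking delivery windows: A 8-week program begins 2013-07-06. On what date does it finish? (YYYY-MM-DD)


Start: 2013-07-06
Weeks to add: 8
Convert to days: 8 x 7 = 56 days
Add 56 days to 2013-07-06
Result: 2013-08-31

2013-08-31


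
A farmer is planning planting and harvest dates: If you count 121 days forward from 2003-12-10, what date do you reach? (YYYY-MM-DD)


Start: 2003-12-10
Adding 121 days
Days remaining in December: 21
After December: 100 days still to add
January 2004: 31 days, 69 remaining
February 2004: 29 days, 40 remaining
March 2004: 31 days, 9 remaining
April 2004 has 30 days, need 9
Result: 2004-04-09

2004-04-09


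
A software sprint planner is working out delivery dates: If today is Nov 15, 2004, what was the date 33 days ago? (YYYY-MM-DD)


Start: 2004-11-15
Subtracting 33 days
Days already passed in November: 15
After going back through November: 18 more days to subtract
October 2004 has 31 days, need 18
Result: 2004-10-13

2004-10-13


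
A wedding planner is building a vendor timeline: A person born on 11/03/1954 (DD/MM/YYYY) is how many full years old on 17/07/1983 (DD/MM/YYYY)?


Birth: 1954-03-11
Reference: 1983-07-17
Year difference: 1983 - 1954 = 29
Has birthday (03-11) occurred by 07-17? Yes
Age in full years: 29

29


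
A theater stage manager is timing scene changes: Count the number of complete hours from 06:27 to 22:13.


Start: 06:27
End: 22:13
Hour difference: 22 - 6 = 16 hours
Minute difference: 13 - 27 = -14 minutes
Total minutes: 946
Complete hours: 946 / 60 = 15 (remainder 46)

15


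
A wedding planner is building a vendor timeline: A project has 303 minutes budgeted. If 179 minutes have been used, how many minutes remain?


Total budget: 303 minutes
Time used: 179 minutes
Remaining: 303 - 179 = 124 minutes
Percent used: 59.1%
Percent remaining: 40.9%

124


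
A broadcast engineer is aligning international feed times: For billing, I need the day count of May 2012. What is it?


Month: May
Year: 2012
May is a 31-day month
Total: 31 days

31


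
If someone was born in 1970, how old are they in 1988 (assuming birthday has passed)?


Birth year: 1970
Current year: 1988
Age = current year - birth year
Age = 1988 - 1970 = 18

18


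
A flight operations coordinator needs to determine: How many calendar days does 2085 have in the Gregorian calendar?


Year: 2085
Check leap year rules:
Divisible by 4? No
2085 is not a leap year
Days: 365

365


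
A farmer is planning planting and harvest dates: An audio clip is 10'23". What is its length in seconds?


Minutes: 10
Seconds: 23
Convert minutes to seconds: 10 x 60 = 600
Add remaining seconds: 600 + 23 = 623

623


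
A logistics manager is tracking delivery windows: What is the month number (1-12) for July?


Calendar month order:
6. June
7. July <--
8. August
July is month number 7

7


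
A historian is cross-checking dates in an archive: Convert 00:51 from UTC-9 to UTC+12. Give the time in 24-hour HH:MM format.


Local time: 00:51 at UTC-9 (offset -9h)
Target zone: UTC+12 (offset 12h)
Difference: 12 - (-9) = 21 hours
Calculation: 0 + (21) = 21
Result: 21:51

21:51


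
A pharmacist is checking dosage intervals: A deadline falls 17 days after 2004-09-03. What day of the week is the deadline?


Start: 2004-09-03 (Friday)
Step 1 - find target date: add 17 days
  2004-09-03 + 17 days = 2004-09-20
Step 2 - day of week:
  17 mod 7 = 3
  Friday + 3 days -> Monday
Result: Monday (2004-09-20)

Monday


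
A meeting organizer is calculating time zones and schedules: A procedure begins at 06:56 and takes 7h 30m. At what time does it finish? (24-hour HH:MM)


Start time: 06:56
Adding: 7 hours 30 minutes
Minutes: 56 + 30 = 86
Minute overflow: 86 >= 60, so carry 1 hour, minutes = 26
Hours: 6 + 7 + 1 = 14
Result: 14:26

14:26


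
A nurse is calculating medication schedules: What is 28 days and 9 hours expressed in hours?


Days: 28
Extra hours: 9
Hours per day: 24
Days to hours: 28 x 24 = 672
Total: 672 + 9 = 681

681


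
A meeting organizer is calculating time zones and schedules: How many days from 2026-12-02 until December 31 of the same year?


Start: December 02, 2026
End: December 31, 2026
Days left in December: 29
Total: 29 days

29


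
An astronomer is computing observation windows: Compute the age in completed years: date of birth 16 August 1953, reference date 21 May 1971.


Birth: 1953-08-16
Reference: 1971-05-21
Year difference: 1971 - 1953 = 18
Has birthday (08-16) occurred by 05-21? No
Birthday not yet reached this year -> subtract 1
Age in full years: 17

17


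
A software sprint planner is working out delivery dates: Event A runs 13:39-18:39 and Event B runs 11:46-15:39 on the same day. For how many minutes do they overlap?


Interval A: [819, 1119] minutes from midnight
Interval B: [706, 939] minutes from midnight
Overlap start = max(819, 706) = 819
Overlap end = min(1119, 939) = 939
Overlap = 939 - 819 = 120 minutes

120


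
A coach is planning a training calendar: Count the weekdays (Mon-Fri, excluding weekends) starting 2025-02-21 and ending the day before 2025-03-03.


Start: 2025-02-21 (Friday)
End (exclusive): 2025-03-03 (Monday)
Total calendar days: 10
Full weeks: 10 // 7 = 1 -> 5 weekdays
Remaining 3 days starting on Friday:
  Fri(w), Sat(-), Sun(-) -> 1 weekdays
Total business days: 5 + 1 = 6

6


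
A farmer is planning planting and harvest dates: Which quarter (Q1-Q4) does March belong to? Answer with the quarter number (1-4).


Month: March (month 3)
Q1: January-March (months 1-3)
Q2: April-June (months 4-6)
Q3: July-September (months 7-9)
Q4: October-December (months 10-12)
Month 3 falls in Q1

1


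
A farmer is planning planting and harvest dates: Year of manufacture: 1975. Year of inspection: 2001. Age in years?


Birth year: 1975
Current year: 2001
Age = current year - birth year
Age = 2001 - 1975 = 26

26


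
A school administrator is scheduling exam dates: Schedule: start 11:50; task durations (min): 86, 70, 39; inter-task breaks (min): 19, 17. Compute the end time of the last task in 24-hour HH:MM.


Start: 11:50 = 710 min from midnight
  after task 1 (86 min): 13:16
  after break (19 min): 13:35
  after task 2 (70 min): 14:45
  after break (17 min): 15:02
  after task 3 (39 min): 15:41
Total elapsed: 231 minutes
End time: 15:41

15:41


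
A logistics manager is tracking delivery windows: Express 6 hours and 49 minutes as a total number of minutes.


Hours: 6
Extra minutes: 49
Minutes per hour: 60
Hours to minutes: 6 x 60 = 360
Total: 360 + 49 = 409

409


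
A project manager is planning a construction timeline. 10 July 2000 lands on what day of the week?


Date: 2000-07-10
January 1, 2000 is a Saturday
Day of year: 192
Offset from Jan 1: 191 days
191 mod 7 = 2
Result: Monday

Monday


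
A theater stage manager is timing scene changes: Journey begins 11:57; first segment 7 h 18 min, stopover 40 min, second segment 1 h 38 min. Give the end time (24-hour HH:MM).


Depart: 11:57
Leg 1: +438 min -> 19:15
Layover: +40 min -> 19:55
Leg 2: +98 min -> 21:33
Total travel: 576 minutes = 9h 36m
Arrival: 21:33

21:33


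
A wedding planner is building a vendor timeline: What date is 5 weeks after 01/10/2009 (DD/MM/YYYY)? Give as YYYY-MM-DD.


Start: 2009-10-01
Weeks to add: 5
Convert to days: 5 x 7 = 35 days
Add 35 days to 2009-10-01
Result: 2009-11-05

2009-11-05


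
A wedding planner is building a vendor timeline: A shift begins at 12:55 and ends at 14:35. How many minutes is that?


Start time: 12:55 = 775 minutes from midnight
End time: 14:35 = 875 minutes from midnight
Difference: 875 - 775 = 100 minutes
That is 1 hours and 40 minutes

100


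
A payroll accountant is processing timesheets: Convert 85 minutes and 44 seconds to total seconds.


Minutes: 85
Extra seconds: 44
Seconds per minute: 60
Minutes to seconds: 85 x 60 = 5100
Total: 5100 + 44 = 5144

5144


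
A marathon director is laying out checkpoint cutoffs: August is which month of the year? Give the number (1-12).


Calendar month order:
7. July
8. August <--
9. September
August is month number 8

8


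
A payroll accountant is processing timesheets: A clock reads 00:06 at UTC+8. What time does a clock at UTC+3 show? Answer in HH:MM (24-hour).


Local time: 00:06 at UTC+8 (offset 8h)
Target zone: UTC+3 (offset 3h)
Difference: 3 - (8) = -5 hours
Calculation: 0 + (-5) = -5
Wraparound: (-5) mod 24 = 19
Result: 19:06

19:06


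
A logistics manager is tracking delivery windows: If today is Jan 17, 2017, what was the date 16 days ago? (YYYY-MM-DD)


Start: 2017-01-17
Subtracting 16 days
Days already passed in January: 17
Result: 2017-01-01

2017-01-01


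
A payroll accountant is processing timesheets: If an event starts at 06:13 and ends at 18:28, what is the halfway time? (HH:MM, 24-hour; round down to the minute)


Start time: 06:13 = 373 minutes from midnight
End time: 18:28 = 1108 minutes from midnight
Sum: 373 + 1108 = 1481
Midpoint: 1481 / 2 = 740 minutes
Convert: 740 / 60 = 12 hours, 20 minutes
Result: 12:20

12:20


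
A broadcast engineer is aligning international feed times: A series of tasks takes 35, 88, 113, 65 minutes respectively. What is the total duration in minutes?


Durations: 35, 88, 113, 65
Running sum: 35
+ 88 = 123
+ 113 = 236
+ 65 = 301
Total duration: 301 minutes
That is 5 hours and 1 minutes

301


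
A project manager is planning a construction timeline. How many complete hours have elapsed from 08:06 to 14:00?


Start: 08:06
End: 14:00
Hour difference: 14 - 8 = 6 hours
Minute difference: 0 - 6 = -6 minutes
Total minutes: 354
Complete hours: 354 / 60 = 5 (remainder 54)

5


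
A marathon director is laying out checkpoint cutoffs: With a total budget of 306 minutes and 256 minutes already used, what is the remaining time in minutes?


Total budget: 306 minutes
Time used: 256 minutes
Remaining: 306 - 256 = 50 minutes
Percent used: 83.7%
Percent remaining: 16.3%

50


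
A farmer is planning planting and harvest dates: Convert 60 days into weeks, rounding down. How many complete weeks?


Total days: 60
Days per week: 7
Division: 60 / 7 = 8 remainder 4
Complete weeks: 8
Remaining days: 4

8


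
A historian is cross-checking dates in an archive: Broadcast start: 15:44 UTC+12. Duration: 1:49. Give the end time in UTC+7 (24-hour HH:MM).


Start: 15:44 in UTC+12
Step 1 - add duration:
  minutes: 44 + 49 = 93 (carry 1h)
  hours: 15 + 1 + 1 = 17
  end in UTC+12: 17:33
Step 2 - convert UTC+12 -> UTC+7:
  offset difference: 7 - (12) = -5 hours
  17 + (-5) = 12 -> mod 24 = 12
Result: 12:33 in UTC+7

12:33


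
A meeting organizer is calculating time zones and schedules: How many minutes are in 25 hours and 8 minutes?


Hours: 25
Minutes: 8
Convert hours to minutes: 25 x 60 = 1500
Add remaining minutes: 1500 + 8 = 1508

1508


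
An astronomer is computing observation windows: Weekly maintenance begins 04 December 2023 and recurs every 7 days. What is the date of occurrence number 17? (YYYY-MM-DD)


First occurrence: 2023-12-04 (occurrence 1)
Each occurrence is 7 days after the previous.
Occurrence 17 is 16 weeks after the first.
16 weeks = 112 days
2023-12-04 + 112 days = 2024-03-25

2024-03-25


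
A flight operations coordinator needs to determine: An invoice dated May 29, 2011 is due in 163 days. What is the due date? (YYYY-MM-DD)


Start: 2011-05-29
Adding 163 days
Days remaining in May: 2
After May: 161 days still to add
June 2011: 30 days, 131 remaining
July 2011: 31 days, 100 remaining
August 2011: 31 days, 69 remaining
September 2011: 30 days, 39 remaining
Result: 2011-11-08

2011-11-08


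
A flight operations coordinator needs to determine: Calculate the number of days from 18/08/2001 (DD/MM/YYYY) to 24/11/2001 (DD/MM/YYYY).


Start date: 2001-08-18
End date: 2001-11-24
Aug 2001: +14 days
Sep 2001: +30 days
Oct 2001: +31 days
Nov 2001: +23 days
Total: 98 days

98


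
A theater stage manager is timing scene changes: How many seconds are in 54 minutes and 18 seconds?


Minutes: 54
Seconds: 18
Convert minutes to seconds: 54 x 60 = 3240
Add remaining seconds: 3240 + 18 = 3258

3258


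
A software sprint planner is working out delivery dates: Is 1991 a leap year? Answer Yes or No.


Year: 1991
Divisible by 4? 1991 / 4 = 497.75 -> No
Not divisible by 4, so NOT a leap year

No


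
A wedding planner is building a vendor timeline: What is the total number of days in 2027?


Year: 2027
Check leap year rules:
Divisible by 4? No
2027 is not a leap year
Days: 365

365


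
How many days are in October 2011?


Month: October
Year: 2011
October is a 31-day month
Total: 31 days

31


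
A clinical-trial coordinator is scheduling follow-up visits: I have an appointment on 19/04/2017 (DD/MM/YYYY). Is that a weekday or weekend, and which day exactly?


Date: 2017-04-19
January 1, 2017 is a Sunday
Day of year: 109
Offset from Jan 1: 108 days
108 mod 7 = 3
Result: Wednesday

Wednesday


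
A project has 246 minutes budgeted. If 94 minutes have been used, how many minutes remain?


Total budget: 246 minutes
Time used: 94 minutes
Remaining: 246 - 94 = 152 minutes
Percent used: 38.2%
Percent remaining: 61.8%

152


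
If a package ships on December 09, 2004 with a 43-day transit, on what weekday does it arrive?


Start: 2004-12-09 (Thursday)
Step 1 - find target date: add 43 days
  2004-12-09 + 43 days = 2005-01-21
Step 2 - day of week:
  43 mod 7 = 1
  Thursday + 1 days -> Friday
Result: Friday (2005-01-21)

Friday


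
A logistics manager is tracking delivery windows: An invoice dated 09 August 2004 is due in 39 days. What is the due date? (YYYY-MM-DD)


Start: 2004-08-09
Adding 39 days
Days remaining in August: 22
After August: 17 days still to add
September 2004 has 30 days, need 17
Result: 2004-09-17

2004-09-17


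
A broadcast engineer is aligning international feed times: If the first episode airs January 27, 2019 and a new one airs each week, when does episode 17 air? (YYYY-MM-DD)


First occurrence: 2019-01-27 (occurrence 1)
Each occurrence is 7 days after the previous.
Occurrence 17 is 16 weeks after the first.
16 weeks = 112 days
2019-01-27 + 112 days = 2019-05-19

2019-05-19


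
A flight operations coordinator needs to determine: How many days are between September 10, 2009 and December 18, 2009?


Start date: 2009-09-10
End date: 2009-12-18
Sep 2009: +21 days
Oct 2009: +31 days
Nov 2009: +30 days
Dec 2009: +17 days
Total: 99 days

99


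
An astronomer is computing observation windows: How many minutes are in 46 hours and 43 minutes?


Hours: 46
Extra minutes: 43
Minutes per hour: 60
Hours to minutes: 46 x 60 = 2760
Total: 2760 + 43 = 2803

2803


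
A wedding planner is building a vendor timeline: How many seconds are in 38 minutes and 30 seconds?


Minutes: 38
Seconds: 30
Convert minutes to seconds: 38 x 60 = 2280
Add remaining seconds: 2280 + 30 = 2310

2310


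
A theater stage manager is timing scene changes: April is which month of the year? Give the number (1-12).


Calendar month order:
3. March
4. April <--
5. May
April is month number 4

4


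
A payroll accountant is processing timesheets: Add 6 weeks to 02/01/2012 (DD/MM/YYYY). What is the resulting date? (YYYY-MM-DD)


Start: 2012-01-02
Weeks to add: 6
Convert to days: 6 x 7 = 42 days
Add 42 days to 2012-01-02
Result: 2012-02-13

2012-02-13


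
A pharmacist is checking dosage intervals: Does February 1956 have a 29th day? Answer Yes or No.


Year: 1956
Divisible by 4? 1956 / 4 = 489.0 -> Yes
Divisible by 100? 1956 / 100 = 19.56 -> No
Divisible by 4 but not 100, so it IS a leap year

Yes


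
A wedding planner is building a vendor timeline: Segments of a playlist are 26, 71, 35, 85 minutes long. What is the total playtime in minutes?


Durations: 26, 71, 35, 85
Running sum: 26
+ 71 = 97
+ 35 = 132
+ 85 = 217
Total duration: 217 minutes
That is 3 hours and 37 minutes

217


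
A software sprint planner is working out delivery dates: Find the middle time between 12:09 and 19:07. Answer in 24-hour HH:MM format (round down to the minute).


Start time: 12:09 = 729 minutes from midnight
End time: 19:07 = 1147 minutes from midnight
Sum: 729 + 1147 = 1876
Midpoint: 1876 / 2 = 938 minutes
Convert: 938 / 60 = 15 hours, 38 minutes
Result: 15:38

15:38


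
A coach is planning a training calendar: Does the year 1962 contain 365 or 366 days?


Year: 1962
Check leap year rules:
Divisible by 4? No
1962 is not a leap year
Days: 365

365


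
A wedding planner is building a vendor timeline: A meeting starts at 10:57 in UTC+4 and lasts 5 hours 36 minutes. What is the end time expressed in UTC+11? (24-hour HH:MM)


Start: 10:57 in UTC+4
Step 1 - add duration:
  minutes: 57 + 36 = 93 (carry 1h)
  hours: 10 + 5 + 1 = 16
  end in UTC+4: 16:33
Step 2 - convert UTC+4 -> UTC+11:
  offset difference: 11 - (4) = 7 hours
  16 + (7) = 23 -> mod 24 = 23
Result: 23:33 in UTC+11

23:33
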